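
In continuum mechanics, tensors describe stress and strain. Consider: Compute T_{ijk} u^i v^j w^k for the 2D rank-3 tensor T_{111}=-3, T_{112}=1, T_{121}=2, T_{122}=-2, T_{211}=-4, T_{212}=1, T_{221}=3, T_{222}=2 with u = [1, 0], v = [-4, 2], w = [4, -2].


S = sum over i,j,k of T_{ijk} u_i v_j w_k. Expanding all 8 terms:
T_{111}*u_1*v_1*w_1 = -3*1*-4*4 = 48  (running total: 48)
T_{112}*u_1*v_1*w_2 = 1*1*-4*-2 = 8  (running total: 56)
T_{121}*u_1*v_2*w_1 = 2*1*2*4 = 16  (running total: 72)
T_{122}*u_1*v_2*w_2 = -2*1*2*-2 = 8  (running total: 80)
T_{211}*u_2*v_1*w_1 = -4*0*-4*4 = 0  (running total: 80)
T_{212}*u_2*v_1*w_2 = 1*0*-4*-2 = 0  (running total: 80)
T_{221}*u_2*v_2*w_1 = 3*0*2*4 = 0  (running total: 80)
T_{222}*u_2*v_2*w_2 = 2*0*2*-2 = 0  (running total: 80)
S = 80

80


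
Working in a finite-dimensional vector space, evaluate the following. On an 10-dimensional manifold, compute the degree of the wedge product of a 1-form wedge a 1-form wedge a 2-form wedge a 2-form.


The degree of a wedge product is the sum of the degrees of the individual forms.
Degrees: 1, 1, 2, 2
Total degree = 1 + 1 + 2 + 2 = 6

6


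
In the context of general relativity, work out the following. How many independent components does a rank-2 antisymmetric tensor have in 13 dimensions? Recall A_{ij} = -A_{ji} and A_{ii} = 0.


An antisymmetric rank-2 tensor satisfies A_{ij} = -A_{ji}, so diagonal entries are zero.
The independent components are the upper-triangular entries: C(n, 2) = n(n-1)/2.
n = 13
C(13, 2) = 13 * 12 / 2 = 156 / 2 = 78

78


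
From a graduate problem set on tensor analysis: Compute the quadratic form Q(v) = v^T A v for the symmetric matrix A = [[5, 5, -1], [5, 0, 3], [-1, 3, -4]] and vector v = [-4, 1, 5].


First compute Av:
(Av)_1 = 5*-4 + 5*1 + -1*5 = -20
(Av)_2 = 5*-4 + 0*1 + 3*5 = -5
(Av)_3 = -1*-4 + 3*1 + -4*5 = -13
Av = [-20, -5, -13]
Then v^T (Av) = -4*-20 + 1*-5 + 5*-13
= 80 + -5 + -65 = 10

10


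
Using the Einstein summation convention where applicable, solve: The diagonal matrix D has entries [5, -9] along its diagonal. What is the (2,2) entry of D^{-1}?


For a diagonal matrix, the inverse has entries (D^{-1})_{ii} = 1/d_{ii}.
The diagonal entries are: d_{11} = 5, d_{22} = -9
We need (D^{-1})_{22} = 1/d_{22} = 1/-9 = -1/9

-1/9


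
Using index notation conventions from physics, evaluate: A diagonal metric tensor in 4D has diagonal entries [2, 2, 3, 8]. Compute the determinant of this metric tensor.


For a diagonal metric, the determinant is the product of diagonal entries.
Diagonal entries: 2, 2, 3, 8
det(g) = 2 * 2 * 3 * 8 = 96

96


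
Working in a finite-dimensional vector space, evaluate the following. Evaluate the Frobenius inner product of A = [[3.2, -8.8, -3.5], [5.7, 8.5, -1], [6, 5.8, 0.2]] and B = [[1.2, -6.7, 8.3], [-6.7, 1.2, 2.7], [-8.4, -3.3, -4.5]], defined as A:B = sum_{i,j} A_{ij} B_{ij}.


A:B = sum over all i,j of A_{ij} * B_{ij}.
Row 1: 3.2*1.2=3.84, -8.8*-6.7=58.96, -3.5*8.3=-29.05 => row sum = 33.75
Row 2: 5.7*-6.7=-38.19, 8.5*1.2=10.2, -1*2.7=-2.7 => row sum = -30.69
Row 3: 6*-8.4=-50.4, 5.8*-3.3=-19.14, 0.2*-4.5=-0.9 => row sum = -70.44
Total = 33.75 + -30.69 + -70.44 = -67.38

-67.38


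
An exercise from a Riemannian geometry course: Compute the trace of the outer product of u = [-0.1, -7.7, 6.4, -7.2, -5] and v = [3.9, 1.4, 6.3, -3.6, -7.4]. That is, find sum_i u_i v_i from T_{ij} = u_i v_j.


The outer product gives T_{ij} = u_i v_j.
The trace (contraction) is Tr(T) = sum_i T_{ii} = sum_i u_i v_i.
Diagonal entries:
T_{11} = u_1 * v_1 = -0.1 * 3.9 = -0.39
T_{22} = u_2 * v_2 = -7.7 * 1.4 = -10.78
T_{33} = u_3 * v_3 = 6.4 * 6.3 = 40.32
T_{44} = u_4 * v_4 = -7.2 * -3.6 = 25.92
T_{55} = u_5 * v_5 = -5 * -7.4 = 37
Tr(T) = -0.39 + -10.78 + 40.32 + 25.92 + 37 = 92.07

92.07


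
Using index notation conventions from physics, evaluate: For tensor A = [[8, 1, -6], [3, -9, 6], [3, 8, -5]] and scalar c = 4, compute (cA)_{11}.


Scalar multiplication: (cA)_{ij} = c * A_{ij}.
c = 4
A_{11} = 8
(cA)_{11} = 4 * 8 = 32

32


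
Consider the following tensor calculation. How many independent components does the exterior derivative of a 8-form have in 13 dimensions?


The exterior derivative of a p-form is a (p+1)-form.
Its number of independent components is C(n, p+1).
n = 13, p+1 = 9
C(13, 9) = 715

715


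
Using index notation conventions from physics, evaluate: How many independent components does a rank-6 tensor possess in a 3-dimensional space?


The number of components of a rank-r tensor in d dimensions is d^r.
Here d = 3 and r = 6.
3^6 = 729

729


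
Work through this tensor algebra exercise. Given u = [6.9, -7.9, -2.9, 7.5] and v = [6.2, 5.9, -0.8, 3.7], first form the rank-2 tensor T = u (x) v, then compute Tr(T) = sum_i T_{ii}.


The outer product gives T_{ij} = u_i v_j.
The trace (contraction) is Tr(T) = sum_i T_{ii} = sum_i u_i v_i.
Diagonal entries:
T_{11} = u_1 * v_1 = 6.9 * 6.2 = 42.78
T_{22} = u_2 * v_2 = -7.9 * 5.9 = -46.61
T_{33} = u_3 * v_3 = -2.9 * -0.8 = 2.32
T_{44} = u_4 * v_4 = 7.5 * 3.7 = 27.75
Tr(T) = 42.78 + -46.61 + 2.32 + 27.75 = 26.24

26.24


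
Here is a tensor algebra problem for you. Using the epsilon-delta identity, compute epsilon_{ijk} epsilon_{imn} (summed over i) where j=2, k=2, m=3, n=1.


Using the identity: epsilon_{ijk} epsilon_{imn} = delta_{jm} delta_{kn} - delta_{jn} delta_{km}.
delta_{23} = 0
delta_{21} = 0
delta_{21} = 0
delta_{23} = 0
Result = 0 * 0 - 0 * 0 = 0 - 0 = 0

0


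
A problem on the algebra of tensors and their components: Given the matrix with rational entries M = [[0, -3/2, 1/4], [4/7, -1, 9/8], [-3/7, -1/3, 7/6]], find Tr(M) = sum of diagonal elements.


The trace is the sum of diagonal entries.
Diagonal: M[1,1] = 0, M[2,2] = -1, M[3,3] = 7/6
Tr(M) = 0 + -1 + 7/6
Computing step by step:
After adding M[1,1]: 0
After adding M[2,2]: -1
After adding M[3,3]: 1/6
Tr(M) = 1/6

1/6


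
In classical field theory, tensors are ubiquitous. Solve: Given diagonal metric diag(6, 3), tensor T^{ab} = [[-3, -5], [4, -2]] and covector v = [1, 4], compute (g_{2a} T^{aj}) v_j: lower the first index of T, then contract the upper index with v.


Step 1: lower the first index. For a diagonal metric, g_{ia} T^{aj} = g_{ii} T^{ij} (no sum on i).
g_{22} = 3
S_2{}^1 = 3 * T^{21} = 3 * 4 = 12
S_2{}^2 = 3 * T^{22} = 3 * -2 = -6
Step 2: contract S_2{}^j with v_j.
S_2{}^1 * v_1 = 12 * 1 = 12
S_2{}^2 * v_2 = -6 * 4 = -24
Result = 12 + -24 = -12

-12


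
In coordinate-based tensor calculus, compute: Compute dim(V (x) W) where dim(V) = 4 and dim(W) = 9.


The dimension of a tensor product is the product of dimensions.
dim(V) = 4, dim(W) = 9
dim(V (x) W) = 4 * 9 = 36

36


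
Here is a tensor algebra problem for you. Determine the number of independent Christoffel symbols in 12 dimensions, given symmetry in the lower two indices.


Christoffel symbols Gamma^k_{ij} are symmetric in i,j, so there are d * d(d+1)/2 independent symbols.
d = 12
d(d+1)/2 = 12 * 13 / 2 = 78
Total = 12 * 78 = 936

936


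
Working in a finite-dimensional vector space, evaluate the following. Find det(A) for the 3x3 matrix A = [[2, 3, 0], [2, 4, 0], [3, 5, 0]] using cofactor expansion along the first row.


Expanding along the first row, det(A) = a11*M_11 - a12*M_12 + a13*M_13, where M_1j is the (1,j) minor.
Minor M_11 = 4*0 - 0*5 = 0
Minor M_12 = 2*0 - 0*3 = 0
Minor M_13 = 2*5 - 4*3 = -2
det = 2*(0) - 3*(0) + 0*(-2)
    = 0 - 0 + 0
    = 0

0


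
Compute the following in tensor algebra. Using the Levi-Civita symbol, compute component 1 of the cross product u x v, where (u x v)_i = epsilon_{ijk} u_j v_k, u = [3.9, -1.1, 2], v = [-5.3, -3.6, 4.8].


(u x v)_1 = sum_{j,k} epsilon_{1jk} u_j v_k. Only permutations of (1,2,3) contribute; the two non-zero terms are:
eps_{123} u_2 v_3 = 1 * -1.1 * 4.8 = -5.28
eps_{132} u_3 v_2 = -1 * 2 * -3.6 = 7.2
(u x v)_1 = 1.92

1.92


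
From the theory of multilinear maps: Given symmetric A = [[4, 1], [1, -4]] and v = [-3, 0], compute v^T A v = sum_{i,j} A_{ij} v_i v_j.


First compute Av:
(Av)_1 = 4*-3 + 1*0 = -12
(Av)_2 = 1*-3 + -4*0 = -3
Av = [-12, -3]
Then v^T (Av) = -3*-12 + 0*-3
= 36 + 0 = 36

36


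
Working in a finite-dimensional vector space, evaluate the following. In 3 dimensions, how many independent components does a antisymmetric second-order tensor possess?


A antisymmetric rank-2 tensor in d dimensions has d(d-1)/2 independent components.
d = 3
d(d-1)/2 = 3 * 2 / 2 = 6 / 2 = 3

3


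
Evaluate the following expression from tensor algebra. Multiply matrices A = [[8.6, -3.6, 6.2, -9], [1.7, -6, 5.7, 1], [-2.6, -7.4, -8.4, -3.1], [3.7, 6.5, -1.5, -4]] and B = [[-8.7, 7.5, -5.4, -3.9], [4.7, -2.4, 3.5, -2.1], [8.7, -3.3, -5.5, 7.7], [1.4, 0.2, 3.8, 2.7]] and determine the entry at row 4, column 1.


(AB)_{ij} = sum_k A_{ik} B_{kj}.
For i=4, j=1:
A_{41} * B_{11} = 3.7 * -8.7 = -32.19
A_{42} * B_{21} = 6.5 * 4.7 = 30.55
A_{43} * B_{31} = -1.5 * 8.7 = -13.05
A_{44} * B_{41} = -4 * 1.4 = -5.6
Sum = -32.19 + 30.55 + -13.05 + -5.6 = -20.29

-20.29


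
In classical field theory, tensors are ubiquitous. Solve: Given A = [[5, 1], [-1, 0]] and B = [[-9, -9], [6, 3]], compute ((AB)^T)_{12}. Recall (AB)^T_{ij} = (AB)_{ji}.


(AB)^T_{ij} = (AB)_{ji} = sum_k A_{jk} B_{ki}.
For i=1, j=2 we need (AB)_{21}:
A_{21} * B_{11} = -1 * -9 = 9
A_{22} * B_{21} = 0 * 6 = 0
Sum = 9 + 0 = 9

9


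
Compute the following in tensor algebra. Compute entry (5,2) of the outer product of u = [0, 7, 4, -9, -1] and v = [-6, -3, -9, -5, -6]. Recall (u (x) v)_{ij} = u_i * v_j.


The outer product entry T_{ij} = u_i * v_j.
We need i=5, j=2.
u_5 = -1, v_2 = -3
T_{5,2} = -1 * -3 = 3

3


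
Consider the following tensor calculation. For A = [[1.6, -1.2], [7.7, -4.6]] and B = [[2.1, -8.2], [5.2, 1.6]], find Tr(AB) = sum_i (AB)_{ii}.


Tr(AB) = sum_i (AB)_{ii} where (AB)_{ii} = sum_k A_{ik} B_{ki}.
(AB)_{11} = 1.6*2.1 + -1.2*5.2 = -2.88
(AB)_{22} = 7.7*-8.2 + -4.6*1.6 = -70.5
Tr(AB) = -2.88 + -70.5 = -73.38

-73.38


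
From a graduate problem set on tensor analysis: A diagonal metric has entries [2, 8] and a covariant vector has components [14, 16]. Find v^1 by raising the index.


To raise an index with a diagonal metric: v^i = v_i / g_{ii}.
For index 1: v_1 = 14, g_{11} = 2
v^1 = 14 / 2 = 7

7


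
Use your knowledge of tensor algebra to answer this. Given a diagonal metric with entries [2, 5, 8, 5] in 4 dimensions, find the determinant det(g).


For a diagonal metric, the determinant is the product of diagonal entries.
Diagonal entries: 2, 5, 8, 5
det(g) = 2 * 5 * 8 * 5 = 400

400


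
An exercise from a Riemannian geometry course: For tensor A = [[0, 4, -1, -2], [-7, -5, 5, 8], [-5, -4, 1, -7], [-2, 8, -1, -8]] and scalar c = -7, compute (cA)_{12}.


Scalar multiplication: (cA)_{ij} = c * A_{ij}.
c = -7
A_{12} = 4
(cA)_{12} = -7 * 4 = -28

-28


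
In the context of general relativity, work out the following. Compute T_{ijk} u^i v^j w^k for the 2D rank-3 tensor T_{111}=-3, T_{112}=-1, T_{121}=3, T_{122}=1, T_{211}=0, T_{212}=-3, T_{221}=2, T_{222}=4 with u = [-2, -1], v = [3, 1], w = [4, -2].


S = sum over i,j,k of T_{ijk} u_i v_j w_k. Expanding all 8 terms:
T_{111}*u_1*v_1*w_1 = -3*-2*3*4 = 72  (running total: 72)
T_{112}*u_1*v_1*w_2 = -1*-2*3*-2 = -12  (running total: 60)
T_{121}*u_1*v_2*w_1 = 3*-2*1*4 = -24  (running total: 36)
T_{122}*u_1*v_2*w_2 = 1*-2*1*-2 = 4  (running total: 40)
T_{211}*u_2*v_1*w_1 = 0*-1*3*4 = 0  (running total: 40)
T_{212}*u_2*v_1*w_2 = -3*-1*3*-2 = -18  (running total: 22)
T_{221}*u_2*v_2*w_1 = 2*-1*1*4 = -8  (running total: 14)
T_{222}*u_2*v_2*w_2 = 4*-1*1*-2 = 8  (running total: 22)
S = 22

22


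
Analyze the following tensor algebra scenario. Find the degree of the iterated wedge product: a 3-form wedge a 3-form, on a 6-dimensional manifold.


The degree of a wedge product is the sum of the degrees of the individual forms.
Degrees: 3, 3
Total degree = 3 + 3 = 6

6


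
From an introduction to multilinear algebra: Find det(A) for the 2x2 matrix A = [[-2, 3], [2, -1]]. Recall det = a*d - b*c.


For a 2x2 matrix [[a, b], [c, d]], det = a*d - b*c.
a = -2, b = 3, c = 2, d = -1
a*d = -2 * -1 = 2
b*c = 3 * 2 = 6
det = 2 - 6 = -4

-4


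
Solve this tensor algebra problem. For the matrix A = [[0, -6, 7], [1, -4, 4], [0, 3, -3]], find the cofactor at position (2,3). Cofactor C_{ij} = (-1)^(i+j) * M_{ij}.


To find cofactor C_{23}, delete row 2 and column 3.
The resulting 2x2 submatrix is: [[0, -6], [0, 3]]
Minor M_{23} = 0*3 - -6*0
  = 0 - 0 = 0
Sign = (-1)^(2+3) = (-1)^5 = -1
Cofactor C_{23} = -1 * 0 = 0

0


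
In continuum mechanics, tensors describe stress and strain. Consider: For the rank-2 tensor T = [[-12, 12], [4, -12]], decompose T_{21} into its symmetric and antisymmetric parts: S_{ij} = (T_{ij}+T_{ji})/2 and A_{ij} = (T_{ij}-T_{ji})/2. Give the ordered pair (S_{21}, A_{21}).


T_{21} = 4
T_{12} = 12
S_{21} = (4 + 12)/2 = 16/2 = 8
A_{21} = (4 - 12)/2 = -8/2 = -4
Check: S + A = 8 + -4 = 4 = T_{21}.

(8, -4)


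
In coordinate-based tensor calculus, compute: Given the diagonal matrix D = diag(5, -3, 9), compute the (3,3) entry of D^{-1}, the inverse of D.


For a diagonal matrix, the inverse has entries (D^{-1})_{ii} = 1/d_{ii}.
The diagonal entries are: d_{11} = 5, d_{22} = -3, d_{33} = 9
We need (D^{-1})_{33} = 1/d_{33} = 1/9 = 1/9

1/9


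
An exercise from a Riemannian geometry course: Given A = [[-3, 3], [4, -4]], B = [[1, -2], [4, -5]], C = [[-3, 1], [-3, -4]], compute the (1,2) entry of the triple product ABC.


(ABC)_{12} = sum_m (AB)_{1m} C_{m2}. First compute row 1 of AB.
(AB)_{11} = -3*1 + 3*4 = 9
(AB)_{12} = -3*-2 + 3*-5 = -9
Now contract with column 2 of C:
(AB)_{11} * C_{12} = 9 * 1 = 9
(AB)_{12} * C_{22} = -9 * -4 = 36
(ABC)_{12} = 9 + 36 = 45

45


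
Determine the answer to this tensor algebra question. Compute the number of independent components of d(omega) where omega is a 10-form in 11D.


The exterior derivative of a p-form is a (p+1)-form.
Its number of independent components is C(n, p+1).
n = 11, p+1 = 11
C(11, 11) = 1

1


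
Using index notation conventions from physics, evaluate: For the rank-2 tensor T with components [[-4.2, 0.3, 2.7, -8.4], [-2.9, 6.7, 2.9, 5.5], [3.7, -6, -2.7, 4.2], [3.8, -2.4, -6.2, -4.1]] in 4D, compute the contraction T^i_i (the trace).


The contraction (trace) of a rank-2 tensor is the sum of its diagonal elements.
Diagonal entries: A[1,1] = -4.2, A[2,2] = 6.7, A[3,3] = -2.7, A[4,4] = -4.1
Tr(A) = -4.2 + 6.7 + -2.7 + -4.1 = -4.3

-4.3


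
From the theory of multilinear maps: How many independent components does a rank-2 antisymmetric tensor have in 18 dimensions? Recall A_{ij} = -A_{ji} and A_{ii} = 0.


An antisymmetric rank-2 tensor satisfies A_{ij} = -A_{ji}, so diagonal entries are zero.
The independent components are the upper-triangular entries: C(n, 2) = n(n-1)/2.
n = 18
C(18, 2) = 18 * 17 / 2 = 306 / 2 = 153

153


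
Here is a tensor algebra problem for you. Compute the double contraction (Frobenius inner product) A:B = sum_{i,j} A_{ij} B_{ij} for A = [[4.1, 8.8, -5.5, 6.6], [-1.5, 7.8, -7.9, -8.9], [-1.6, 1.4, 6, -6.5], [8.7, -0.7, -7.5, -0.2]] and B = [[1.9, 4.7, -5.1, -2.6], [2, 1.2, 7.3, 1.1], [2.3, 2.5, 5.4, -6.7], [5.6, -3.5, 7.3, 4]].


A:B = sum over all i,j of A_{ij} * B_{ij}.
Row 1: 4.1*1.9=7.79, 8.8*4.7=41.36, -5.5*-5.1=28.05, 6.6*-2.6=-17.16 => row sum = 60.04
Row 2: -1.5*2=-3, 7.8*1.2=9.36, -7.9*7.3=-57.67, -8.9*1.1=-9.79 => row sum = -61.1
Row 3: -1.6*2.3=-3.68, 1.4*2.5=3.5, 6*5.4=32.4, -6.5*-6.7=43.55 => row sum = 75.77
Row 4: 8.7*5.6=48.72, -0.7*-3.5=2.45, -7.5*7.3=-54.75, -0.2*4=-0.8 => row sum = -4.38
Total = 60.04 + -61.1 + 75.77 + -4.38 = 70.33

70.33


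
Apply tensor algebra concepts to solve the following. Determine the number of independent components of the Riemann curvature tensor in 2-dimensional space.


The Riemann tensor in d dimensions has d^2(d^2 - 1)/12 independent components.
d = 2, so d^2 = 4
d^2 - 1 = 3
d^2(d^2 - 1) = 4 * 3 = 12
Divide by 12: 12 / 12 = 1

1


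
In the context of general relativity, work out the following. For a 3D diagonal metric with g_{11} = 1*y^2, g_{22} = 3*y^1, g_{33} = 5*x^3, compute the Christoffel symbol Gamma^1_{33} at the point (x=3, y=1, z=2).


For a diagonal metric, Gamma^k_{ij} = (1/2) g^{kk} (dg_{ik}/dx_j + dg_{jk}/dx_i - dg_{ij}/dx_k).
The metric is diagonal, so g_{ab} = 0 for a != b.
At the given point: g_{11} = 1, g_{22} = 3, g_{33} = 135
g^{11} = 1/1
dg_{31}/dx_3 = 0 (off-diagonal)
dg_{31}/dx_3 = 0 (off-diagonal)
dg_{33}/dx_1 = dg_{33}/dx_1 = 135
Numerator = 0 + 0 - 135 = -135
Gamma^1_{33} = -135 / (2 * 1) = -135/2

-135/2


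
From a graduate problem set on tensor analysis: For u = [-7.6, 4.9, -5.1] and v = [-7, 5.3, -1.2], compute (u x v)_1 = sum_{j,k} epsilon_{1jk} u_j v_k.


(u x v)_1 = sum_{j,k} epsilon_{1jk} u_j v_k. Only permutations of (1,2,3) contribute; the two non-zero terms are:
eps_{123} u_2 v_3 = 1 * 4.9 * -1.2 = -5.88
eps_{132} u_3 v_2 = -1 * -5.1 * 5.3 = 27.03
(u x v)_1 = 21.15

21.15


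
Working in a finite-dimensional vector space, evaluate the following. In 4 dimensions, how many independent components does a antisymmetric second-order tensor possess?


A antisymmetric rank-2 tensor in d dimensions has d(d-1)/2 independent components.
d = 4
d(d-1)/2 = 4 * 3 / 2 = 12 / 2 = 6

6


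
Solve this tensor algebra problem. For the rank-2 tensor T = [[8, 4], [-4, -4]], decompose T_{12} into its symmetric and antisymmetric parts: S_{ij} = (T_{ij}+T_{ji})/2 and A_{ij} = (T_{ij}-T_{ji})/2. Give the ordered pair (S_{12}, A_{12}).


T_{12} = 4
T_{21} = -4
S_{12} = (4 + -4)/2 = 0/2 = 0
A_{12} = (4 - -4)/2 = 8/2 = 4
Check: S + A = 0 + 4 = 4 = T_{12}.

(0, 4)


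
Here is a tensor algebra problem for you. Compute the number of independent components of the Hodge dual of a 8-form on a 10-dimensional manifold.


The Hodge dual of a p-form on an n-dimensional manifold is an (n-p)-form.
n = 10, p = 8, so dual degree = 10 - 8 = 2
The number of components is C(n, n-p) = C(10, 2) = 45

45


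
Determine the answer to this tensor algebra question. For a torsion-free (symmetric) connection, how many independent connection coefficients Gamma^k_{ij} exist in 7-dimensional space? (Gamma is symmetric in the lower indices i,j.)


Christoffel symbols Gamma^k_{ij} are symmetric in i,j, so there are d * d(d+1)/2 independent symbols.
d = 7
d(d+1)/2 = 7 * 8 / 2 = 28
Total = 7 * 28 = 196

196


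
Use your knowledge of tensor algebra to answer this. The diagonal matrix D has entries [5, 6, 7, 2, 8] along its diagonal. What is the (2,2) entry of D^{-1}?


For a diagonal matrix, the inverse has entries (D^{-1})_{ii} = 1/d_{ii}.
The diagonal entries are: d_{11} = 5, d_{22} = 6, d_{33} = 7, d_{44} = 2, d_{55} = 8
We need (D^{-1})_{22} = 1/d_{22} = 1/6 = 1/6

1/6


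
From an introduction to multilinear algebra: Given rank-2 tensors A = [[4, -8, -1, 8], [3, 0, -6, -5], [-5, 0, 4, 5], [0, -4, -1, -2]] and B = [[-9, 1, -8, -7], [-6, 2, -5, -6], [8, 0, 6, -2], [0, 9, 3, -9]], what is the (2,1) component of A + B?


Tensor addition is component-wise: (A + B)_{ij} = A_{ij} + B_{ij}.
A_{21} = 3
B_{21} = -6
(A + B)_{21} = 3 + -6 = -3

-3


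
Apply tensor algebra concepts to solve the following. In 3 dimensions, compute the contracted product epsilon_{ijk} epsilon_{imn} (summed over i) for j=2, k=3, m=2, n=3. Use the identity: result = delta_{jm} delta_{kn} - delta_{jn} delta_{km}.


Using the identity: epsilon_{ijk} epsilon_{imn} = delta_{jm} delta_{kn} - delta_{jn} delta_{km}.
delta_{22} = 1
delta_{33} = 1
delta_{23} = 0
delta_{32} = 0
Result = 1 * 1 - 0 * 0 = 1 - 0 = 1

1


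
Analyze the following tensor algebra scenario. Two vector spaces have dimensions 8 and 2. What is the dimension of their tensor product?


The dimension of a tensor product is the product of dimensions.
dim(V) = 8, dim(W) = 2
dim(V (x) W) = 8 * 2 = 16

16


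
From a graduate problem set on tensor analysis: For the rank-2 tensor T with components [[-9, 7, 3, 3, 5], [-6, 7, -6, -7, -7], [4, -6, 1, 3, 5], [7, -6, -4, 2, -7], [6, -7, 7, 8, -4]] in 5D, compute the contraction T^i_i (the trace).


The contraction (trace) of a rank-2 tensor is the sum of its diagonal elements.
Diagonal entries: A[1,1] = -9, A[2,2] = 7, A[3,3] = 1, A[4,4] = 2, A[5,5] = -4
Tr(A) = -9 + 7 + 1 + 2 + -4 = -3

-3


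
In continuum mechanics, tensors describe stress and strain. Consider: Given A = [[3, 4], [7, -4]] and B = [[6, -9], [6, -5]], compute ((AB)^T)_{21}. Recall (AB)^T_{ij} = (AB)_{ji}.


(AB)^T_{ij} = (AB)_{ji} = sum_k A_{jk} B_{ki}.
For i=2, j=1 we need (AB)_{12}:
A_{11} * B_{12} = 3 * -9 = -27
A_{12} * B_{22} = 4 * -5 = -20
Sum = -27 + -20 = -47

-47


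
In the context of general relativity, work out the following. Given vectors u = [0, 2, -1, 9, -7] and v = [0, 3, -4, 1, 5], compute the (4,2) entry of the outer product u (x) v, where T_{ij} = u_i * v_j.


The outer product entry T_{ij} = u_i * v_j.
We need i=4, j=2.
u_4 = 9, v_2 = 3
T_{4,2} = 9 * 3 = 27

27


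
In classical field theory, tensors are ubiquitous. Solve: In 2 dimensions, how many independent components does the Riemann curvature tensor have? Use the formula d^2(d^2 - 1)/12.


The Riemann tensor in d dimensions has d^2(d^2 - 1)/12 independent components.
d = 2, so d^2 = 4
d^2 - 1 = 3
d^2(d^2 - 1) = 4 * 3 = 12
Divide by 12: 12 / 12 = 1

1


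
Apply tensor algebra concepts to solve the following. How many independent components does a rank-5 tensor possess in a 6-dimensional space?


The number of components of a rank-r tensor in d dimensions is d^r.
Here d = 6 and r = 5.
6^5 = 7776

7776


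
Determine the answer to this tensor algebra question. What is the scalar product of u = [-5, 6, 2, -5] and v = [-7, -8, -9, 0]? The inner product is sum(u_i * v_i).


The inner product u . v = sum of u_i * v_i.
Term-by-term: -5 * -7, 6 * -8, 2 * -9, -5 * 0
Products: 35, -48, -18, 0
Sum = 35 + -48 + -18 + 0 = -31

-31


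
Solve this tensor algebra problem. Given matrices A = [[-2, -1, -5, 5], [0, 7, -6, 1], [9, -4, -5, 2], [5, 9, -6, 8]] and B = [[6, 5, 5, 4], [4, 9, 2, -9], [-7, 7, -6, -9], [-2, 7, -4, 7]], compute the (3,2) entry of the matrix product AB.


(AB)_{ij} = sum_k A_{ik} B_{kj}.
For i=3, j=2:
A_{31} * B_{12} = 9 * 5 = 45
A_{32} * B_{22} = -4 * 9 = -36
A_{33} * B_{32} = -5 * 7 = -35
A_{34} * B_{42} = 2 * 7 = 14
Sum = 45 + -36 + -35 + 14 = -12

-12


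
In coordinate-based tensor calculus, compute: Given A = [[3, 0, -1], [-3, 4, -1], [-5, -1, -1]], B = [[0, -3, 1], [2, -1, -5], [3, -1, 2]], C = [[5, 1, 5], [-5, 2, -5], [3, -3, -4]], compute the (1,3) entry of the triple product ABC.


(ABC)_{13} = sum_m (AB)_{1m} C_{m3}. First compute row 1 of AB.
(AB)_{11} = 3*0 + 0*2 + -1*3 = -3
(AB)_{12} = 3*-3 + 0*-1 + -1*-1 = -8
(AB)_{13} = 3*1 + 0*-5 + -1*2 = 1
Now contract with column 3 of C:
(AB)_{11} * C_{13} = -3 * 5 = -15
(AB)_{12} * C_{23} = -8 * -5 = 40
(AB)_{13} * C_{33} = 1 * -4 = -4
(ABC)_{13} = -15 + 40 + -4 = 21

21


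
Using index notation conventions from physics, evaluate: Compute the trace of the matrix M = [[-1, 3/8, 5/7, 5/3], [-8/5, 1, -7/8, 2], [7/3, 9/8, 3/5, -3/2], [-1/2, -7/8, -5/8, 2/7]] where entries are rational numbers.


The trace is the sum of diagonal entries.
Diagonal: M[1,1] = -1, M[2,2] = 1, M[3,3] = 3/5, M[4,4] = 2/7
Tr(M) = -1 + 1 + 3/5 + 2/7
Computing step by step:
After adding M[1,1]: -1
After adding M[2,2]: 0
After adding M[3,3]: 3/5
After adding M[4,4]: 31/35
Tr(M) = 31/35

31/35


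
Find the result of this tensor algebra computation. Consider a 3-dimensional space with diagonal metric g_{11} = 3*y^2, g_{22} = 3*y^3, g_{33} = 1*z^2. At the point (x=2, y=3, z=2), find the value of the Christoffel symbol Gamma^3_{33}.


For a diagonal metric, Gamma^k_{ij} = (1/2) g^{kk} (dg_{ik}/dx_j + dg_{jk}/dx_i - dg_{ij}/dx_k).
The metric is diagonal, so g_{ab} = 0 for a != b.
At the given point: g_{11} = 27, g_{22} = 81, g_{33} = 4
g^{33} = 1/4
dg_{33}/dx_3 = dg_{33}/dx_3 = 4
dg_{33}/dx_3 = dg_{33}/dx_3 = 4
dg_{33}/dx_3 = dg_{33}/dx_3 = 4
Numerator = 4 + 4 - 4 = 4
Gamma^3_{33} = 4 / (2 * 4) = 1/2

1/2


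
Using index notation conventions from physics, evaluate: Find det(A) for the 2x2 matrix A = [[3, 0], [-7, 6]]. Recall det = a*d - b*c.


For a 2x2 matrix [[a, b], [c, d]], det = a*d - b*c.
a = 3, b = 0, c = -7, d = 6
a*d = 3 * 6 = 18
b*c = 0 * -7 = 0
det = 18 - 0 = 18

18


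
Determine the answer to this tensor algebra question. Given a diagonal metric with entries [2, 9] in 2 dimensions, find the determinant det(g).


For a diagonal metric, the determinant is the product of diagonal entries.
Diagonal entries: 2, 9
det(g) = 2 * 9 = 18

18


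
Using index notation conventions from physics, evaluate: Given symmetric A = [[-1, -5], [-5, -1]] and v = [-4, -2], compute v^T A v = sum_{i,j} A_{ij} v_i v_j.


First compute Av:
(Av)_1 = -1*-4 + -5*-2 = 14
(Av)_2 = -5*-4 + -1*-2 = 22
Av = [14, 22]
Then v^T (Av) = -4*14 + -2*22
= -56 + -44 = -100

-100


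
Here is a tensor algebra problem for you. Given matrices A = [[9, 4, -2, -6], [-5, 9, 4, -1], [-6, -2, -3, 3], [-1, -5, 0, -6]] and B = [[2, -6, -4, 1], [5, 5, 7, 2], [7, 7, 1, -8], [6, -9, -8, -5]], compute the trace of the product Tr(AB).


Tr(AB) = sum_i (AB)_{ii} where (AB)_{ii} = sum_k A_{ik} B_{ki}.
(AB)_{11} = 9*2 + 4*5 + -2*7 + -6*6 = -12
(AB)_{22} = -5*-6 + 9*5 + 4*7 + -1*-9 = 112
(AB)_{33} = -6*-4 + -2*7 + -3*1 + 3*-8 = -17
(AB)_{44} = -1*1 + -5*2 + 0*-8 + -6*-5 = 19
Tr(AB) = -12 + 112 + -17 + 19 = 102

102


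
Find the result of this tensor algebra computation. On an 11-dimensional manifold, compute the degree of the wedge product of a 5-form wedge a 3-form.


The degree of a wedge product is the sum of the degrees of the individual forms.
Degrees: 5, 3
Total degree = 5 + 3 = 8

8


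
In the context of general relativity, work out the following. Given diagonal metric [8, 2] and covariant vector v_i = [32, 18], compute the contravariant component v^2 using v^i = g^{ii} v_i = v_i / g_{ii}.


To raise an index with a diagonal metric: v^i = v_i / g_{ii}.
For index 2: v_2 = 18, g_{22} = 2
v^2 = 18 / 2 = 9

9


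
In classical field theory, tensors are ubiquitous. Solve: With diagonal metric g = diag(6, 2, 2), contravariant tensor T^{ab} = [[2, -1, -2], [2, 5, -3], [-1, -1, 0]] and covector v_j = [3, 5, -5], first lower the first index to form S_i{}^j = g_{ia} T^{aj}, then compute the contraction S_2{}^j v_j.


Step 1: lower the first index. For a diagonal metric, g_{ia} T^{aj} = g_{ii} T^{ij} (no sum on i).
g_{22} = 2
S_2{}^1 = 2 * T^{21} = 2 * 2 = 4
S_2{}^2 = 2 * T^{22} = 2 * 5 = 10
S_2{}^3 = 2 * T^{23} = 2 * -3 = -6
Step 2: contract S_2{}^j with v_j.
S_2{}^1 * v_1 = 4 * 3 = 12
S_2{}^2 * v_2 = 10 * 5 = 50
S_2{}^3 * v_3 = -6 * -5 = 30
Result = 12 + 50 + 30 = 92

92


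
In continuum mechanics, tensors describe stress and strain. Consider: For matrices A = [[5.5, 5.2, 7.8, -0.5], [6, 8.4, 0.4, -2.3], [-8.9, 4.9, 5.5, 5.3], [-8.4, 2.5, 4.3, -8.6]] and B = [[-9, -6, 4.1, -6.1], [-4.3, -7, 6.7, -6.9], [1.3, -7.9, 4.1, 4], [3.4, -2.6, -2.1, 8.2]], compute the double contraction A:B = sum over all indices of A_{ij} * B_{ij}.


A:B = sum over all i,j of A_{ij} * B_{ij}.
Row 1: 5.5*-9=-49.5, 5.2*-6=-31.2, 7.8*4.1=31.98, -0.5*-6.1=3.05 => row sum = -45.67
Row 2: 6*-4.3=-25.8, 8.4*-7=-58.8, 0.4*6.7=2.68, -2.3*-6.9=15.87 => row sum = -66.05
Row 3: -8.9*1.3=-11.57, 4.9*-7.9=-38.71, 5.5*4.1=22.55, 5.3*4=21.2 => row sum = -6.53
Row 4: -8.4*3.4=-28.56, 2.5*-2.6=-6.5, 4.3*-2.1=-9.03, -8.6*8.2=-70.52 => row sum = -114.61
Total = -45.67 + -66.05 + -6.53 + -114.61 = -232.86

-232.86


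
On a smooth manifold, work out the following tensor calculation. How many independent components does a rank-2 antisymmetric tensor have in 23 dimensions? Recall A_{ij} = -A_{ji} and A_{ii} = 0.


An antisymmetric rank-2 tensor satisfies A_{ij} = -A_{ji}, so diagonal entries are zero.
The independent components are the upper-triangular entries: C(n, 2) = n(n-1)/2.
n = 23
C(23, 2) = 23 * 22 / 2 = 506 / 2 = 253

253


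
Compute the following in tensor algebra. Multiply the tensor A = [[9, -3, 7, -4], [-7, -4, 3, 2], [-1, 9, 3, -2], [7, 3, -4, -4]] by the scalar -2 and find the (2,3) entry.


Scalar multiplication: (cA)_{ij} = c * A_{ij}.
c = -2
A_{23} = 3
(cA)_{23} = -2 * 3 = -6

-6


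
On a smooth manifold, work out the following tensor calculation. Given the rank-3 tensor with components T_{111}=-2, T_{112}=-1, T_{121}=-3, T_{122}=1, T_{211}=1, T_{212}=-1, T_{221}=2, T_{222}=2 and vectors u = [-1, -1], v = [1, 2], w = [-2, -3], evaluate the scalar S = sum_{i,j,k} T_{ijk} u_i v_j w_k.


S = sum over i,j,k of T_{ijk} u_i v_j w_k. Expanding all 8 terms:
T_{111}*u_1*v_1*w_1 = -2*-1*1*-2 = -4  (running total: -4)
T_{112}*u_1*v_1*w_2 = -1*-1*1*-3 = -3  (running total: -7)
T_{121}*u_1*v_2*w_1 = -3*-1*2*-2 = -12  (running total: -19)
T_{122}*u_1*v_2*w_2 = 1*-1*2*-3 = 6  (running total: -13)
T_{211}*u_2*v_1*w_1 = 1*-1*1*-2 = 2  (running total: -11)
T_{212}*u_2*v_1*w_2 = -1*-1*1*-3 = -3  (running total: -14)
T_{221}*u_2*v_2*w_1 = 2*-1*2*-2 = 8  (running total: -6)
T_{222}*u_2*v_2*w_2 = 2*-1*2*-3 = 12  (running total: 6)
S = 6

6


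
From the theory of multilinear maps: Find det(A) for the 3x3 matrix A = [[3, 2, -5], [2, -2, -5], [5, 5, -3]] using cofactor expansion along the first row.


Expanding along the first row, det(A) = a11*M_11 - a12*M_12 + a13*M_13, where M_1j is the (1,j) minor.
Minor M_11 = -2*-3 - -5*5 = 31
Minor M_12 = 2*-3 - -5*5 = 19
Minor M_13 = 2*5 - -2*5 = 20
det = 3*(31) - 2*(19) + -5*(20)
    = 93 - 38 + -100
    = -45

-45


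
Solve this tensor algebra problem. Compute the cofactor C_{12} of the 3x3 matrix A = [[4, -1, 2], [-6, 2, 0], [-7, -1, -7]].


To find cofactor C_{12}, delete row 1 and column 2.
The resulting 2x2 submatrix is: [[-6, 0], [-7, -7]]
Minor M_{12} = -6*-7 - 0*-7
  = 42 - 0 = 42
Sign = (-1)^(1+2) = (-1)^3 = -1
Cofactor C_{12} = -1 * 42 = -42

-42


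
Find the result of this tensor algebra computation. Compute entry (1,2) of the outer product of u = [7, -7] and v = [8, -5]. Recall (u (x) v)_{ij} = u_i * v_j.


The outer product entry T_{ij} = u_i * v_j.
We need i=1, j=2.
u_1 = 7, v_2 = -5
T_{1,2} = 7 * -5 = -35

-35


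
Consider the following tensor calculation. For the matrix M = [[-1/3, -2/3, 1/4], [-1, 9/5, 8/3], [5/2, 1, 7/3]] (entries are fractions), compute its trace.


The trace is the sum of diagonal entries.
Diagonal: M[1,1] = -1/3, M[2,2] = 9/5, M[3,3] = 7/3
Tr(M) = -1/3 + 9/5 + 7/3
Computing step by step:
After adding M[1,1]: -1/3
After adding M[2,2]: 22/15
After adding M[3,3]: 19/5
Tr(M) = 19/5

19/5


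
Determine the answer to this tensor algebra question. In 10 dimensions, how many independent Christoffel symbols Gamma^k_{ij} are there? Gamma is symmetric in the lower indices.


Christoffel symbols Gamma^k_{ij} are symmetric in i,j, so there are d * d(d+1)/2 independent symbols.
d = 10
d(d+1)/2 = 10 * 11 / 2 = 55
Total = 10 * 55 = 550

550


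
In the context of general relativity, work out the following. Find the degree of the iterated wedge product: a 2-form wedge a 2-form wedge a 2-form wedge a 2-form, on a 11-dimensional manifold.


The degree of a wedge product is the sum of the degrees of the individual forms.
Degrees: 2, 2, 2, 2
Total degree = 2 + 2 + 2 + 2 = 8

8


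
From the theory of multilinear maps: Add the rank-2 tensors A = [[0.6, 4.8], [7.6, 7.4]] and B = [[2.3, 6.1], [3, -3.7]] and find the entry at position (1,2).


Tensor addition is component-wise: (A + B)_{ij} = A_{ij} + B_{ij}.
A_{12} = 4.8
B_{12} = 6.1
(A + B)_{12} = 4.8 + 6.1 = 10.9

10.9


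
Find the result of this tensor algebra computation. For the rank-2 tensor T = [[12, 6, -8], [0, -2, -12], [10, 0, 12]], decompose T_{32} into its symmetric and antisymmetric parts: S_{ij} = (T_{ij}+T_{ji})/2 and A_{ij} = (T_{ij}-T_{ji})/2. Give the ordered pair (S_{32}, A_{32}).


T_{32} = 0
T_{23} = -12
S_{32} = (0 + -12)/2 = -12/2 = -6
A_{32} = (0 - -12)/2 = 12/2 = 6
Check: S + A = -6 + 6 = 0 = T_{32}.

(-6, 6)


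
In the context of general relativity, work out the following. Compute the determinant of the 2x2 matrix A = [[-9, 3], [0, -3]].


For a 2x2 matrix [[a, b], [c, d]], det = a*d - b*c.
a = -9, b = 3, c = 0, d = -3
a*d = -9 * -3 = 27
b*c = 3 * 0 = 0
det = 27 - 0 = 27

27


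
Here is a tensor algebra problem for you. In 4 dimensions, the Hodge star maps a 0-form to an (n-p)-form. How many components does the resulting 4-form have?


The Hodge dual of a p-form on an n-dimensional manifold is an (n-p)-form.
n = 4, p = 0, so dual degree = 4 - 0 = 4
The number of components is C(n, n-p) = C(4, 4) = 1

1


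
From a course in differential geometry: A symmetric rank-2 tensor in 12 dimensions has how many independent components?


A symmetric rank-2 tensor in d dimensions has d(d+1)/2 independent components.
d = 12
d(d+1)/2 = 12 * 13 / 2 = 156 / 2 = 78

78


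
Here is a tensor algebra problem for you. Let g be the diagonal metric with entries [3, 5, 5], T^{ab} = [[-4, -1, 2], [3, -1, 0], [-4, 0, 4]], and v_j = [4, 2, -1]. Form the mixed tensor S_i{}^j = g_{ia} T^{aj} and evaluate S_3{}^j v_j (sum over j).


Step 1: lower the first index. For a diagonal metric, g_{ia} T^{aj} = g_{ii} T^{ij} (no sum on i).
g_{33} = 5
S_3{}^1 = 5 * T^{31} = 5 * -4 = -20
S_3{}^2 = 5 * T^{32} = 5 * 0 = 0
S_3{}^3 = 5 * T^{33} = 5 * 4 = 20
Step 2: contract S_3{}^j with v_j.
S_3{}^1 * v_1 = -20 * 4 = -80
S_3{}^2 * v_2 = 0 * 2 = 0
S_3{}^3 * v_3 = 20 * -1 = -20
Result = -80 + 0 + -20 = -100

-100


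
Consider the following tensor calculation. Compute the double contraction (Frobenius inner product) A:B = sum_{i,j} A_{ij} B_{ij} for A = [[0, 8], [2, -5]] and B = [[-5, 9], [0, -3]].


A:B = sum over all i,j of A_{ij} * B_{ij}.
Row 1: 0*-5=0, 8*9=72 => row sum = 72
Row 2: 2*0=0, -5*-3=15 => row sum = 15
Total = 72 + 15 = 87

87


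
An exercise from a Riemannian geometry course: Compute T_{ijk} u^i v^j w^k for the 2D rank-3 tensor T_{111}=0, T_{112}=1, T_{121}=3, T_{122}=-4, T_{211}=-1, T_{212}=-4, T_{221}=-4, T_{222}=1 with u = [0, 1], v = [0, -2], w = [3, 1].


S = sum over i,j,k of T_{ijk} u_i v_j w_k. Expanding all 8 terms:
T_{111}*u_1*v_1*w_1 = 0*0*0*3 = 0  (running total: 0)
T_{112}*u_1*v_1*w_2 = 1*0*0*1 = 0  (running total: 0)
T_{121}*u_1*v_2*w_1 = 3*0*-2*3 = 0  (running total: 0)
T_{122}*u_1*v_2*w_2 = -4*0*-2*1 = 0  (running total: 0)
T_{211}*u_2*v_1*w_1 = -1*1*0*3 = 0  (running total: 0)
T_{212}*u_2*v_1*w_2 = -4*1*0*1 = 0  (running total: 0)
T_{221}*u_2*v_2*w_1 = -4*1*-2*3 = 24  (running total: 24)
T_{222}*u_2*v_2*w_2 = 1*1*-2*1 = -2  (running total: 22)
S = 22

22


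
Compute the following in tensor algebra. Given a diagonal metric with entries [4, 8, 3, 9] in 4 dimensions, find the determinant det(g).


For a diagonal metric, the determinant is the product of diagonal entries.
Diagonal entries: 4, 8, 3, 9
det(g) = 4 * 8 * 3 * 9 = 864

864


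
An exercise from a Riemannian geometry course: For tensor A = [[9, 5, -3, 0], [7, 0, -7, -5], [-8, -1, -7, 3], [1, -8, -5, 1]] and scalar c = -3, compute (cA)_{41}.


Scalar multiplication: (cA)_{ij} = c * A_{ij}.
c = -3
A_{41} = 1
(cA)_{41} = -3 * 1 = -3

-3


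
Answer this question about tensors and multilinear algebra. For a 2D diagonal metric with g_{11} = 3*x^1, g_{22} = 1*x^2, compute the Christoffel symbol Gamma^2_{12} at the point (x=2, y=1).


For a diagonal metric, Gamma^k_{ij} = (1/2) g^{kk} (dg_{ik}/dx_j + dg_{jk}/dx_i - dg_{ij}/dx_k).
The metric is diagonal, so g_{ab} = 0 for a != b.
At the given point: g_{11} = 6, g_{22} = 4
g^{22} = 1/4
dg_{12}/dx_2 = 0 (off-diagonal)
dg_{22}/dx_1 = dg_{22}/dx_1 = 4
dg_{12}/dx_2 = 0 (off-diagonal)
Numerator = 0 + 4 - 0 = 4
Gamma^2_{12} = 4 / (2 * 4) = 1/2

1/2


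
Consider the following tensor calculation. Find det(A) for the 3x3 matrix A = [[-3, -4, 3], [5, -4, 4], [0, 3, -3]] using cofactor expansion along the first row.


Expanding along the first row, det(A) = a11*M_11 - a12*M_12 + a13*M_13, where M_1j is the (1,j) minor.
Minor M_11 = -4*-3 - 4*3 = 0
Minor M_12 = 5*-3 - 4*0 = -15
Minor M_13 = 5*3 - -4*0 = 15
det = -3*(0) - -4*(-15) + 3*(15)
    = 0 - 60 + 45
    = -15

-15


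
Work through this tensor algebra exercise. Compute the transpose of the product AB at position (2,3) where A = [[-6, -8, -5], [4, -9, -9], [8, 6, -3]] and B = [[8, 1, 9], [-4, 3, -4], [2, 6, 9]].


(AB)^T_{ij} = (AB)_{ji} = sum_k A_{jk} B_{ki}.
For i=2, j=3 we need (AB)_{32}:
A_{31} * B_{12} = 8 * 1 = 8
A_{32} * B_{22} = 6 * 3 = 18
A_{33} * B_{32} = -3 * 6 = -18
Sum = 8 + 18 + -18 = 8

8


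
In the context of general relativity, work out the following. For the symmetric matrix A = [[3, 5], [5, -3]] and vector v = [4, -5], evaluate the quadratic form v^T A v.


First compute Av:
(Av)_1 = 3*4 + 5*-5 = -13
(Av)_2 = 5*4 + -3*-5 = 35
Av = [-13, 35]
Then v^T (Av) = 4*-13 + -5*35
= -52 + -175 = -227

-227


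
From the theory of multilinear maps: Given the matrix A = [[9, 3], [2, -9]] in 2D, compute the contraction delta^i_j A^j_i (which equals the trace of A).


The contraction (trace) of a rank-2 tensor is the sum of its diagonal elements.
Diagonal entries: A[1,1] = 9, A[2,2] = -9
Tr(A) = 9 + -9 = 0

0


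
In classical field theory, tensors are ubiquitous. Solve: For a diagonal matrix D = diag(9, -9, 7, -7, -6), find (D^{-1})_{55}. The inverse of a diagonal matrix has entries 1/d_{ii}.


For a diagonal matrix, the inverse has entries (D^{-1})_{ii} = 1/d_{ii}.
The diagonal entries are: d_{11} = 9, d_{22} = -9, d_{33} = 7, d_{44} = -7, d_{55} = -6
We need (D^{-1})_{55} = 1/d_{55} = 1/-6 = -1/6

-1/6


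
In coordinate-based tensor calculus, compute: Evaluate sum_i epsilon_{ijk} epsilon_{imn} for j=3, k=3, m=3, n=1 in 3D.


Using the identity: epsilon_{ijk} epsilon_{imn} = delta_{jm} delta_{kn} - delta_{jn} delta_{km}.
delta_{33} = 1
delta_{31} = 0
delta_{31} = 0
delta_{33} = 1
Result = 1 * 0 - 0 * 1 = 0 - 0 = 0

0


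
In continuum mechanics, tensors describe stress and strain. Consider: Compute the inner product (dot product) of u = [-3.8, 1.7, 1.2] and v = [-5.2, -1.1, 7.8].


The inner product u . v = sum of u_i * v_i.
Term-by-term: -3.8 * -5.2, 1.7 * -1.1, 1.2 * 7.8
Products: 19.76, -1.87, 9.36
Sum = 19.76 + -1.87 + 9.36 = 27.25

27.25


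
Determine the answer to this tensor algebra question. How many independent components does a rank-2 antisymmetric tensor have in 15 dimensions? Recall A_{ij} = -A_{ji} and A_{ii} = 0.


An antisymmetric rank-2 tensor satisfies A_{ij} = -A_{ji}, so diagonal entries are zero.
The independent components are the upper-triangular entries: C(n, 2) = n(n-1)/2.
n = 15
C(15, 2) = 15 * 14 / 2 = 210 / 2 = 105

105


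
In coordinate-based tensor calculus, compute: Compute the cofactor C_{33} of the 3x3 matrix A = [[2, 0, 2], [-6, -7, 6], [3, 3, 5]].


To find cofactor C_{33}, delete row 3 and column 3.
The resulting 2x2 submatrix is: [[2, 0], [-6, -7]]
Minor M_{33} = 2*-7 - 0*-6
  = -14 - 0 = -14
Sign = (-1)^(3+3) = (-1)^6 = 1
Cofactor C_{33} = 1 * -14 = -14

-14


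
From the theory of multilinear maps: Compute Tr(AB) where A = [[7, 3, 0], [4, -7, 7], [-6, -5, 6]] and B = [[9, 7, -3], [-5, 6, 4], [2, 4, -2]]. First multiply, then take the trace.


Tr(AB) = sum_i (AB)_{ii} where (AB)_{ii} = sum_k A_{ik} B_{ki}.
(AB)_{11} = 7*9 + 3*-5 + 0*2 = 48
(AB)_{22} = 4*7 + -7*6 + 7*4 = 14
(AB)_{33} = -6*-3 + -5*4 + 6*-2 = -14
Tr(AB) = 48 + 14 + -14 = 48

48


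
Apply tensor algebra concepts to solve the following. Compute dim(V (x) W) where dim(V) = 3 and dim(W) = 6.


The dimension of a tensor product is the product of dimensions.
dim(V) = 3, dim(W) = 6
dim(V (x) W) = 3 * 6 = 18

18


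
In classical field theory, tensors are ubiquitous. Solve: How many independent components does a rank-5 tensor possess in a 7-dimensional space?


The number of components of a rank-r tensor in d dimensions is d^r.
Here d = 7 and r = 5.
7^5 = 16807

16807
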